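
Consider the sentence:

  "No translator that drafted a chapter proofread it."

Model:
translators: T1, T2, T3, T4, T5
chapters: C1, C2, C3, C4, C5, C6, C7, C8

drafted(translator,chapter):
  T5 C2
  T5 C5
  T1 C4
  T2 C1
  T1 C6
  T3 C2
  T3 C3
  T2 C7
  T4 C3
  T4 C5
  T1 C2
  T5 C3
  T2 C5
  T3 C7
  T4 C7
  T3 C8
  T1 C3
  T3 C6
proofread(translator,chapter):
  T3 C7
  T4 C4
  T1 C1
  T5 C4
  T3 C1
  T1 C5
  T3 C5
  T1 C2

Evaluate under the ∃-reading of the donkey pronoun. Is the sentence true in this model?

"it" takes "a chapter" as antecedent — a donkey pronoun bound across the clause boundary.
Truth condition: for no (t,c) with drafted(t,c) does proofread(t,c) hold.
Restrictor pairs — does the scope hold? (T1,C2):holds  (T1,C3):fails  (T1,C4):fails  (T1,C6):fails  (T2,C1):fails  (T2,C5):fails  (T2,C7):fails  (T3,C2):fails  (T3,C3):fails  (T3,C6):fails  (T3,C7):holds  (T3,C8):fails  (T4,C3):fails  (T4,C5):fails  (T4,C7):fails  (T5,C2):fails  (T5,C3):fails  (T5,C5):fails
Scope holds for 2 pair(s), so the sentence is false.

False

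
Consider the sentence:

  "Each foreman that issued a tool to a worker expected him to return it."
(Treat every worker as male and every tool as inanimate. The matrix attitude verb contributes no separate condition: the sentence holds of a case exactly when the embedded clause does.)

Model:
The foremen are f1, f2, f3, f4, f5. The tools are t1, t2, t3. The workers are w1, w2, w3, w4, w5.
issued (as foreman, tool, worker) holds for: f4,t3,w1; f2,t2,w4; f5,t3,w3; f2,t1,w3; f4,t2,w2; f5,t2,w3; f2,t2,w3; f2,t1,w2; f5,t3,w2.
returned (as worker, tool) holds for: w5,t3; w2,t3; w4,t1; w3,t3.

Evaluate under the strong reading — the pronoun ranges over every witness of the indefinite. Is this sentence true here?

False

"him" takes "a worker" as antecedent and "it" takes "a tool"; both are donkey pronouns co-varying with the restrictor.
Strong reading: for every (f,t,w) with issued(f,t,w), returned(w,t).
Restrictor triples: (f2,t1,w2)→returned(w2,t1) ✗  (f2,t1,w3)→returned(w3,t1) ✗  (f2,t2,w3)→returned(w3,t2) ✗  (f2,t2,w4)→returned(w4,t2) ✗  (f4,t2,w2)→returned(w2,t2) ✗  (f4,t3,w1)→returned(w1,t3) ✗  (f5,t2,w3)→returned(w3,t2) ✗  (f5,t3,w2)→returned(w2,t3) ✓  (f5,t3,w3)→returned(w3,t3) ✓
Counterexample: (f2,t1,w2) — returned(w2,t1) does not hold.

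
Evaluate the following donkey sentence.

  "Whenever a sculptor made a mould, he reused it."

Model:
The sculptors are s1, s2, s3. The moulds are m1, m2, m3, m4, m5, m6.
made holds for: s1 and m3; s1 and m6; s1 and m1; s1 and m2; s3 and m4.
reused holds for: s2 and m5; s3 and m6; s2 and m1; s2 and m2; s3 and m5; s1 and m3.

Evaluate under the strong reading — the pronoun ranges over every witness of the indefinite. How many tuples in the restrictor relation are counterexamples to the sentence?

4

"it" takes "a mould" as antecedent — a donkey pronoun bound across the clause boundary.
Strong reading: for every (s,m) with made(s,m), reused(s,m).
Restrictor pairs: (s1,m1) ✗  (s1,m2) ✗  (s1,m3) ✓  (s1,m6) ✗  (s3,m4) ✗
Counterexamples (restrictor pairs failing the scope): 4.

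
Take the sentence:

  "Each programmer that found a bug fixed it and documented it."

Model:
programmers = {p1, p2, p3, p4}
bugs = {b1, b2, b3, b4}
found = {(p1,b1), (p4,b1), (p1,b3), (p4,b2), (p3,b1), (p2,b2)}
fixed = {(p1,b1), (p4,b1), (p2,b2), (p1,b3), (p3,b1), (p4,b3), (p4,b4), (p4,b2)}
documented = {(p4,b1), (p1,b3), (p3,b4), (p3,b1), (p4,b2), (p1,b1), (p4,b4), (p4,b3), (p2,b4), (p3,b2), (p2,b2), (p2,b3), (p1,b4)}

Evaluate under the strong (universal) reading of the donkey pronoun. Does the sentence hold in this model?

True

"it" takes "a bug" as antecedent — a donkey pronoun bound across the clause boundary.
Strong reading: for every (p,b) with found(p,b), fixed(p,b) ∧ documented(p,b).
Restrictor pairs: (p1,b1) ✓  (p1,b3) ✓  (p2,b2) ✓  (p3,b1) ✓  (p4,b1) ✓  (p4,b2) ✓
Every restrictor pair satisfies the scope.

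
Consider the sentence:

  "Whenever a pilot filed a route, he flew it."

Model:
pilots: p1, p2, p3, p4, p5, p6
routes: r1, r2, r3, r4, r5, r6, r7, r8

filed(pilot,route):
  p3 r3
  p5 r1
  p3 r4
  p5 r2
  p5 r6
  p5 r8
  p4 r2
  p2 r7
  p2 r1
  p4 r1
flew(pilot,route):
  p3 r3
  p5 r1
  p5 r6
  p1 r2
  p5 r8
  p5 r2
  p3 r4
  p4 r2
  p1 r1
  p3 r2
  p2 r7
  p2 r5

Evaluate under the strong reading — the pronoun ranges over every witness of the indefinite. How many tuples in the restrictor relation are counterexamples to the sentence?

2

"it" takes "a route" as antecedent — a donkey pronoun bound across the clause boundary.
Strong reading: for every (p,r) with filed(p,r), flew(p,r).
Restrictor pairs: (p2,r1) ✗  (p2,r7) ✓  (p3,r3) ✓  (p3,r4) ✓  (p4,r1) ✗  (p4,r2) ✓  (p5,r1) ✓  (p5,r2) ✓  (p5,r6) ✓  (p5,r8) ✓
Counterexamples (restrictor pairs failing the scope): 2.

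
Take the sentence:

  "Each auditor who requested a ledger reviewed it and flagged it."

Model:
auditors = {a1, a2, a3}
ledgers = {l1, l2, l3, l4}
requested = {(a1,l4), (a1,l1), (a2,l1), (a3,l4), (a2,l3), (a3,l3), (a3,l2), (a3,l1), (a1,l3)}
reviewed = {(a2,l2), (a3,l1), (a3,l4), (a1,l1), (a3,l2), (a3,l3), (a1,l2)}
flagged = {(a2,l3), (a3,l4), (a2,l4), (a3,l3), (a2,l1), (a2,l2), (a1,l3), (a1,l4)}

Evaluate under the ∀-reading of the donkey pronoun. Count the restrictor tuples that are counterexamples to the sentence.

7

"it" takes "a ledger" as antecedent — a donkey pronoun bound across the clause boundary.
Strong reading: for every (a,l) with requested(a,l), reviewed(a,l) ∧ flagged(a,l).
Restrictor pairs: (a1,l1) ✗  (a1,l3) ✗  (a1,l4) ✗  (a2,l1) ✗  (a2,l3) ✗  (a3,l1) ✗  (a3,l2) ✗  (a3,l3) ✓  (a3,l4) ✓
Counterexamples (restrictor pairs failing the scope): 7.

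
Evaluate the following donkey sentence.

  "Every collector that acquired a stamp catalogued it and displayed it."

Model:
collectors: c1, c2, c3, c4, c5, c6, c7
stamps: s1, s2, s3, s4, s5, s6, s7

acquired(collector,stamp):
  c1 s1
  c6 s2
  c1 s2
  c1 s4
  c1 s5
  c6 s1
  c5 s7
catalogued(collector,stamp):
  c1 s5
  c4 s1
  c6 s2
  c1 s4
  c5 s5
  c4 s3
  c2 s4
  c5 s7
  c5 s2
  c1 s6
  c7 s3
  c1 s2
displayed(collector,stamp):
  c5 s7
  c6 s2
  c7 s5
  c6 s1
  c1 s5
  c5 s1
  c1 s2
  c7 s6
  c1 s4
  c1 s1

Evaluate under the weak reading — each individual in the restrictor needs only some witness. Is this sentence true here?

"it" takes "a stamp" as antecedent — a donkey pronoun bound across the clause boundary.
Weak reading: every collector c with some acquired-stamp has at least one acquired-stamp s such that catalogued(c,s) ∧ displayed(c,s).
Per collector: c1:✓  c5:✓  c6:✓
Every collector in the restrictor has a witness.

True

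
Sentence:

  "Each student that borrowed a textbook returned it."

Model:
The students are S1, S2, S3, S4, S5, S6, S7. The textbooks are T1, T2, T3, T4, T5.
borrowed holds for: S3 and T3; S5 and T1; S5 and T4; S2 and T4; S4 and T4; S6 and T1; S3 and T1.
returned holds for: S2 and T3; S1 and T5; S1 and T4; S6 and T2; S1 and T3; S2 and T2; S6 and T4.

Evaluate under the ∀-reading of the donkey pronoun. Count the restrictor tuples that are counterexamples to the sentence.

"it" takes "a textbook" as antecedent — a donkey pronoun bound across the clause boundary.
Strong reading: for every (s,t) with borrowed(s,t), returned(s,t).
Restrictor pairs: (S2,T4) ✗  (S3,T1) ✗  (S3,T3) ✗  (S4,T4) ✗  (S5,T1) ✗  (S5,T4) ✗  (S6,T1) ✗
Counterexamples (restrictor pairs failing the scope): 7.

7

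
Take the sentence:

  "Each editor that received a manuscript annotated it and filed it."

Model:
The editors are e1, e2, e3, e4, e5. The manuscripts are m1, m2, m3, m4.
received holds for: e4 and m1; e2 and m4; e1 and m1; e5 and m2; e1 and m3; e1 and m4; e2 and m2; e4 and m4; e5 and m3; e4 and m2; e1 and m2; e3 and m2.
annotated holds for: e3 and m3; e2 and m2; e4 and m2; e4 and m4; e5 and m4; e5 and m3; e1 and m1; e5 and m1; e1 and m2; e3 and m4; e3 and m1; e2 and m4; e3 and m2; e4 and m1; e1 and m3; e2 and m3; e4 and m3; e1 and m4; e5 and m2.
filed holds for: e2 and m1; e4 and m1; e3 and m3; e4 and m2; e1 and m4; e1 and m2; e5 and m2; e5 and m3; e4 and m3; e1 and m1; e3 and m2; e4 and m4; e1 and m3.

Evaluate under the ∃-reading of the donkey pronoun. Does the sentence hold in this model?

False

"it" takes "a manuscript" as antecedent — a donkey pronoun bound across the clause boundary.
Weak reading: every editor e with some received-manuscript has at least one received-manuscript m such that annotated(e,m) ∧ filed(e,m).
Per editor: e1:✓  e2:✗  e3:✓  e4:✓  e5:✓
e2 has no witness among its received-manuscripts.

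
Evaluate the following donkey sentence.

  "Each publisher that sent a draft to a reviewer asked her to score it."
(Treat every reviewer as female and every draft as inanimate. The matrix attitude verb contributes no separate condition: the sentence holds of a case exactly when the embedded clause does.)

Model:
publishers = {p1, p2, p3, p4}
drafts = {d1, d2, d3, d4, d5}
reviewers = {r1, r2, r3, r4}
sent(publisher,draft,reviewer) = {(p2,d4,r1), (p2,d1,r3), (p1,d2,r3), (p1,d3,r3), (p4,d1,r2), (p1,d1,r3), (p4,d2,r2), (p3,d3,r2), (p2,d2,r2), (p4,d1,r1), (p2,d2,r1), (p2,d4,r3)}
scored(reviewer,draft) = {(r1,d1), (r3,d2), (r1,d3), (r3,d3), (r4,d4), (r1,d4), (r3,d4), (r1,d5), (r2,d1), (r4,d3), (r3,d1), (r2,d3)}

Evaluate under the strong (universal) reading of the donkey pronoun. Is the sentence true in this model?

False

"her" takes "a reviewer" as antecedent and "it" takes "a draft"; both are donkey pronouns co-varying with the restrictor.
Strong reading: for every (p,d,r) with sent(p,d,r), scored(r,d).
Restrictor triples: (p1,d1,r3)→scored(r3,d1) ✓  (p1,d2,r3)→scored(r3,d2) ✓  (p1,d3,r3)→scored(r3,d3) ✓  (p2,d1,r3)→scored(r3,d1) ✓  (p2,d2,r1)→scored(r1,d2) ✗  (p2,d2,r2)→scored(r2,d2) ✗  (p2,d4,r1)→scored(r1,d4) ✓  (p2,d4,r3)→scored(r3,d4) ✓  (p3,d3,r2)→scored(r2,d3) ✓  (p4,d1,r1)→scored(r1,d1) ✓  (p4,d1,r2)→scored(r2,d1) ✓  (p4,d2,r2)→scored(r2,d2) ✗
Counterexample: (p2,d2,r1) — scored(r1,d2) does not hold.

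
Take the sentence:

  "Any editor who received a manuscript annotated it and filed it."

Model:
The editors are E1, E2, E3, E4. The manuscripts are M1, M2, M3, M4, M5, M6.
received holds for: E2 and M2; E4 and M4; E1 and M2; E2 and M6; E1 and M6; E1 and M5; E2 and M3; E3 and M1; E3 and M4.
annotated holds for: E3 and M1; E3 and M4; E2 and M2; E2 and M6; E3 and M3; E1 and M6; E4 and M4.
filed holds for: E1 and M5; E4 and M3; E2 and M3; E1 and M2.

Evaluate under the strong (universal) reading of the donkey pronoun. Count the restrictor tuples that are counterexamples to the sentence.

"it" takes "a manuscript" as antecedent — a donkey pronoun bound across the clause boundary.
Strong reading: for every (e,m) with received(e,m), annotated(e,m) ∧ filed(e,m).
Restrictor pairs: (E1,M2) ✗  (E1,M5) ✗  (E1,M6) ✗  (E2,M2) ✗  (E2,M3) ✗  (E2,M6) ✗  (E3,M1) ✗  (E3,M4) ✗  (E4,M4) ✗
Counterexamples (restrictor pairs failing the scope): 9.

9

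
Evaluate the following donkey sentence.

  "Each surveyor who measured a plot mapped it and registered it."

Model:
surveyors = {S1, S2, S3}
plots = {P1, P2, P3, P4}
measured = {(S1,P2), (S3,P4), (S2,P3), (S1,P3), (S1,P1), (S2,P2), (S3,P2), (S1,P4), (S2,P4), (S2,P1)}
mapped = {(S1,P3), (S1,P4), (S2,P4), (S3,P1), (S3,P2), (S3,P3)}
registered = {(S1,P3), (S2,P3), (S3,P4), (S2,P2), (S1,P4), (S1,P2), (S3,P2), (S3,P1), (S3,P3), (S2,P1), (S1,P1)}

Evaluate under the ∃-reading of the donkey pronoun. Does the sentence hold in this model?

False

"it" takes "a plot" as antecedent — a donkey pronoun bound across the clause boundary.
Weak reading: every surveyor s with some measured-plot has at least one measured-plot p such that mapped(s,p) ∧ registered(s,p).
Per surveyor: S1:✓  S2:✗  S3:✓
S2 has no witness among its measured-plots.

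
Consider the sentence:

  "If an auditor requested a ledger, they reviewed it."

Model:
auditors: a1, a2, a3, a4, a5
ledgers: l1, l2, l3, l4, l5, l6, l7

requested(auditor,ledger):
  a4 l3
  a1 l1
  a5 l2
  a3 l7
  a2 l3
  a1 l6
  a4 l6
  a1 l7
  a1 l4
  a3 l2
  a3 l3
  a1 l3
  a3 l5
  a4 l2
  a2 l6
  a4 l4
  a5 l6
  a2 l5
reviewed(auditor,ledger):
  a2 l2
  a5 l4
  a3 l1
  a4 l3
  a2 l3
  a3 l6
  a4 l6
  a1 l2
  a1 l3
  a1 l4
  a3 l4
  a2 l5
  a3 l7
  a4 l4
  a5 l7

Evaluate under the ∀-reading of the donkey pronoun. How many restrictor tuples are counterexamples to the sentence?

"it" takes "a ledger" as antecedent — a donkey pronoun bound across the clause boundary.
Strong reading: for every (a,l) with requested(a,l), reviewed(a,l).
Restrictor pairs: (a1,l1) ✗  (a1,l3) ✓  (a1,l4) ✓  (a1,l6) ✗  (a1,l7) ✗  (a2,l3) ✓  (a2,l5) ✓  (a2,l6) ✗  (a3,l2) ✗  (a3,l3) ✗  (a3,l5) ✗  (a3,l7) ✓  (a4,l2) ✗  (a4,l3) ✓  (a4,l4) ✓  (a4,l6) ✓  (a5,l2) ✗  (a5,l6) ✗
Counterexamples (restrictor pairs failing the scope): 10.

10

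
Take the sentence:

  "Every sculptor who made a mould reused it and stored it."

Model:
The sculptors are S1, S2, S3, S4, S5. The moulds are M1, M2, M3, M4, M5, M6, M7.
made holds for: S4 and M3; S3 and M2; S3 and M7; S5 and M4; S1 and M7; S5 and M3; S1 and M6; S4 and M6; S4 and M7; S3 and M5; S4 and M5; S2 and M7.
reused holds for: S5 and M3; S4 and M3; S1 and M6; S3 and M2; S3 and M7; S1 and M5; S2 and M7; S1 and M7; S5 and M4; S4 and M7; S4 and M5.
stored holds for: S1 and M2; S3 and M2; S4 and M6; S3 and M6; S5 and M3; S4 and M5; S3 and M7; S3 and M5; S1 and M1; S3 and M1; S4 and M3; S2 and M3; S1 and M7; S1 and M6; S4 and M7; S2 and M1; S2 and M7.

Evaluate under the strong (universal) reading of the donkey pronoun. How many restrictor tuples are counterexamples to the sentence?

"it" takes "a mould" as antecedent — a donkey pronoun bound across the clause boundary.
Strong reading: for every (s,m) with made(s,m), reused(s,m) ∧ stored(s,m).
Restrictor pairs: (S1,M6) ✓  (S1,M7) ✓  (S2,M7) ✓  (S3,M2) ✓  (S3,M5) ✗  (S3,M7) ✓  (S4,M3) ✓  (S4,M5) ✓  (S4,M6) ✗  (S4,M7) ✓  (S5,M3) ✓  (S5,M4) ✗
Counterexamples (restrictor pairs failing the scope): 3.

3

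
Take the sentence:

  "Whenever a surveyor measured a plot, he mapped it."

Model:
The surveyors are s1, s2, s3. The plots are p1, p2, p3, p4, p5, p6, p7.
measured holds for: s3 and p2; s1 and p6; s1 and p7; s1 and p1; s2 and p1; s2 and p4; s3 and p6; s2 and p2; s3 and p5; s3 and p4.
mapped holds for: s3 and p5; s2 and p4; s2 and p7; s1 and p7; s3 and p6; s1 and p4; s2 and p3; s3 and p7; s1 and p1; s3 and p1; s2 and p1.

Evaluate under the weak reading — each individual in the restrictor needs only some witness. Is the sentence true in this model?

True

"it" takes "a plot" as antecedent — a donkey pronoun bound across the clause boundary.
Weak reading: every surveyor s with some measured-plot has at least one measured-plot p such that mapped(s,p).
Per surveyor: s1:✓  s2:✓  s3:✓
Every surveyor in the restrictor has a witness.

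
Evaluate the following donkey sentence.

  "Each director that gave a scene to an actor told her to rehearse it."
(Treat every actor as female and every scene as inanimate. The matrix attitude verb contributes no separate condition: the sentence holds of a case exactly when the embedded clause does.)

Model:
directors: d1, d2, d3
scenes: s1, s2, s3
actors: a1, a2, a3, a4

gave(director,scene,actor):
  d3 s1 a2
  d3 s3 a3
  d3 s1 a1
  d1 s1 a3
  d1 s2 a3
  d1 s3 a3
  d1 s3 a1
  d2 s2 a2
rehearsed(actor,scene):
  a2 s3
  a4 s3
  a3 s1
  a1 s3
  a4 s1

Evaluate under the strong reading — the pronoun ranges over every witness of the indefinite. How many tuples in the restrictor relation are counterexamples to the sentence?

"her" takes "an actor" as antecedent and "it" takes "a scene"; both are donkey pronouns co-varying with the restrictor.
Strong reading: for every (d,s,a) with gave(d,s,a), rehearsed(a,s).
Restrictor triples: (d1,s1,a3)→rehearsed(a3,s1) ✓  (d1,s2,a3)→rehearsed(a3,s2) ✗  (d1,s3,a1)→rehearsed(a1,s3) ✓  (d1,s3,a3)→rehearsed(a3,s3) ✗  (d2,s2,a2)→rehearsed(a2,s2) ✗  (d3,s1,a1)→rehearsed(a1,s1) ✗  (d3,s1,a2)→rehearsed(a2,s1) ✗  (d3,s3,a3)→rehearsed(a3,s3) ✗
Counterexamples (restrictor triples failing the scope): 6.

6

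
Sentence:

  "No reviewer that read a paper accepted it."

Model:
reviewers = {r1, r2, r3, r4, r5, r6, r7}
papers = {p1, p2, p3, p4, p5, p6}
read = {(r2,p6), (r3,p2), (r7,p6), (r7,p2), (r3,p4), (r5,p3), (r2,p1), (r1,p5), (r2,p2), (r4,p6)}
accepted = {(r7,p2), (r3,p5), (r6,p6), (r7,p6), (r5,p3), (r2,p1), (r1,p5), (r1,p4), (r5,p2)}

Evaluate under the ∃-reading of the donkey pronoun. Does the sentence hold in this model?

False

"it" takes "a paper" as antecedent — a donkey pronoun bound across the clause boundary.
Truth condition: for no (r,p) with read(r,p) does accepted(r,p) hold.
Restrictor pairs — does the scope hold? (r1,p5):holds  (r2,p1):holds  (r2,p2):fails  (r2,p6):fails  (r3,p2):fails  (r3,p4):fails  (r4,p6):fails  (r5,p3):holds  (r7,p2):holds  (r7,p6):holds
Scope holds for 5 pair(s), so the sentence is false.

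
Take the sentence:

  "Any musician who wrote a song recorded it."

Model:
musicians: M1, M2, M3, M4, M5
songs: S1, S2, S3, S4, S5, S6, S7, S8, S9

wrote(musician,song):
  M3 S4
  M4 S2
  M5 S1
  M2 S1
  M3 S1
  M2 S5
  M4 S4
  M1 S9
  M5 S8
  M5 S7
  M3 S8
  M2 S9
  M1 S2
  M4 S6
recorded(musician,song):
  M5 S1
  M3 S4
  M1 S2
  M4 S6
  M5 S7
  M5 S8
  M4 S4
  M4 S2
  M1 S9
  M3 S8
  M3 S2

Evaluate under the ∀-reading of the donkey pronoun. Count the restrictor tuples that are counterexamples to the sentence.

"it" takes "a song" as antecedent — a donkey pronoun bound across the clause boundary.
Strong reading: for every (m,s) with wrote(m,s), recorded(m,s).
Restrictor pairs: (M1,S2) ✓  (M1,S9) ✓  (M2,S1) ✗  (M2,S5) ✗  (M2,S9) ✗  (M3,S1) ✗  (M3,S4) ✓  (M3,S8) ✓  (M4,S2) ✓  (M4,S4) ✓  (M4,S6) ✓  (M5,S1) ✓  (M5,S7) ✓  (M5,S8) ✓
Counterexamples (restrictor pairs failing the scope): 4.

4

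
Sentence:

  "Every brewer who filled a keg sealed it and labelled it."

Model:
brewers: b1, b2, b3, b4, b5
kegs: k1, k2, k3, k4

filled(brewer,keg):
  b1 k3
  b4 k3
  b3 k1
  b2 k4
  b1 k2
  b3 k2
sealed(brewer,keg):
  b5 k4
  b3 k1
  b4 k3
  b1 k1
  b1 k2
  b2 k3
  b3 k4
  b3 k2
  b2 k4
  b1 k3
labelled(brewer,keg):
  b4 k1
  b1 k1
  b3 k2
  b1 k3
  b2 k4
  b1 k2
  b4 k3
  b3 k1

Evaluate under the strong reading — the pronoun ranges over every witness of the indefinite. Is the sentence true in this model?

True

"it" takes "a keg" as antecedent — a donkey pronoun bound across the clause boundary.
Strong reading: for every (b,k) with filled(b,k), sealed(b,k) ∧ labelled(b,k).
Restrictor pairs: (b1,k2) ✓  (b1,k3) ✓  (b2,k4) ✓  (b3,k1) ✓  (b3,k2) ✓  (b4,k3) ✓
Every restrictor pair satisfies the scope.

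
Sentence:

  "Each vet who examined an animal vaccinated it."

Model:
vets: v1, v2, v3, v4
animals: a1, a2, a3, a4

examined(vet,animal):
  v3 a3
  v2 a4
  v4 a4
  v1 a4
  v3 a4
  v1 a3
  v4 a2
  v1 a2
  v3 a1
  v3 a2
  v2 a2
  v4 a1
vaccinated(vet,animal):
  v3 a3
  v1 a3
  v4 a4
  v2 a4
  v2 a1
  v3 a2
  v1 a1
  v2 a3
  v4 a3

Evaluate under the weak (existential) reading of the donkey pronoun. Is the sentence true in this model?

"it" takes "an animal" as antecedent — a donkey pronoun bound across the clause boundary.
Weak reading: every vet v with some examined-animal has at least one examined-animal a such that vaccinated(v,a).
Per vet: v1:✓  v2:✓  v3:✓  v4:✓
Every vet in the restrictor has a witness.

True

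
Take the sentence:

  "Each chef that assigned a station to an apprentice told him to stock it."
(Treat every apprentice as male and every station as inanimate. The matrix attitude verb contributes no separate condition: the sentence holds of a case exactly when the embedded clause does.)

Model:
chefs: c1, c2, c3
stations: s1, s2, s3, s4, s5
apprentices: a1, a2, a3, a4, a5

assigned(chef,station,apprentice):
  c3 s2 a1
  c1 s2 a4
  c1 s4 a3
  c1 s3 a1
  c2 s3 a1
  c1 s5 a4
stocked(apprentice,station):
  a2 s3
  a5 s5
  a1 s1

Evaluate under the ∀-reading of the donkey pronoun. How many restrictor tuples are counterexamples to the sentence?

"him" takes "an apprentice" as antecedent and "it" takes "a station"; both are donkey pronouns co-varying with the restrictor.
Strong reading: for every (c,s,a) with assigned(c,s,a), stocked(a,s).
Restrictor triples: (c1,s2,a4)→stocked(a4,s2) ✗  (c1,s3,a1)→stocked(a1,s3) ✗  (c1,s4,a3)→stocked(a3,s4) ✗  (c1,s5,a4)→stocked(a4,s5) ✗  (c2,s3,a1)→stocked(a1,s3) ✗  (c3,s2,a1)→stocked(a1,s2) ✗
Counterexamples (restrictor triples failing the scope): 6.

6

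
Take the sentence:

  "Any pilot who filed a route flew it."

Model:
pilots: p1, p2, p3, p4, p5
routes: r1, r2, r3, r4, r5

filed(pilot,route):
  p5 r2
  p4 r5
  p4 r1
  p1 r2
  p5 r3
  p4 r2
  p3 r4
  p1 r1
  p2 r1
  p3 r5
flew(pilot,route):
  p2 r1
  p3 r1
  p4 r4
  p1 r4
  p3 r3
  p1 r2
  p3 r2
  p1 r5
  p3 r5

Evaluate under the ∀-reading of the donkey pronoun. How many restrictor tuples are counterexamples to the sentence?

7

"it" takes "a route" as antecedent — a donkey pronoun bound across the clause boundary.
Strong reading: for every (p,r) with filed(p,r), flew(p,r).
Restrictor pairs: (p1,r1) ✗  (p1,r2) ✓  (p2,r1) ✓  (p3,r4) ✗  (p3,r5) ✓  (p4,r1) ✗  (p4,r2) ✗  (p4,r5) ✗  (p5,r2) ✗  (p5,r3) ✗
Counterexamples (restrictor pairs failing the scope): 7.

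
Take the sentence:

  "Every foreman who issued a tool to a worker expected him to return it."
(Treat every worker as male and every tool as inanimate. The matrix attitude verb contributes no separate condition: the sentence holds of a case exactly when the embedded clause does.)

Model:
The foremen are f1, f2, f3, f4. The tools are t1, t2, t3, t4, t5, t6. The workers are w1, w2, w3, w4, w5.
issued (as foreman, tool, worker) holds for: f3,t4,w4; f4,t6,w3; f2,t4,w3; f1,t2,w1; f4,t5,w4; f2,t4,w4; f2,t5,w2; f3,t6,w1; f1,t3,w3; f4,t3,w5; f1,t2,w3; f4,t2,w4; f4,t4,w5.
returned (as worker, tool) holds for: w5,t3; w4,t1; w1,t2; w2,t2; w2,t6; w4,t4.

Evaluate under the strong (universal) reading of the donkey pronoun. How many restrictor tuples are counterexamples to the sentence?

"him" takes "a worker" as antecedent and "it" takes "a tool"; both are donkey pronouns co-varying with the restrictor.
Strong reading: for every (f,t,w) with issued(f,t,w), returned(w,t).
Restrictor triples: (f1,t2,w1)→returned(w1,t2) ✓  (f1,t2,w3)→returned(w3,t2) ✗  (f1,t3,w3)→returned(w3,t3) ✗  (f2,t4,w3)→returned(w3,t4) ✗  (f2,t4,w4)→returned(w4,t4) ✓  (f2,t5,w2)→returned(w2,t5) ✗  (f3,t4,w4)→returned(w4,t4) ✓  (f3,t6,w1)→returned(w1,t6) ✗  (f4,t2,w4)→returned(w4,t2) ✗  (f4,t3,w5)→returned(w5,t3) ✓  (f4,t4,w5)→returned(w5,t4) ✗  (f4,t5,w4)→returned(w4,t5) ✗  (f4,t6,w3)→returned(w3,t6) ✗
Counterexamples (restrictor triples failing the scope): 9.

9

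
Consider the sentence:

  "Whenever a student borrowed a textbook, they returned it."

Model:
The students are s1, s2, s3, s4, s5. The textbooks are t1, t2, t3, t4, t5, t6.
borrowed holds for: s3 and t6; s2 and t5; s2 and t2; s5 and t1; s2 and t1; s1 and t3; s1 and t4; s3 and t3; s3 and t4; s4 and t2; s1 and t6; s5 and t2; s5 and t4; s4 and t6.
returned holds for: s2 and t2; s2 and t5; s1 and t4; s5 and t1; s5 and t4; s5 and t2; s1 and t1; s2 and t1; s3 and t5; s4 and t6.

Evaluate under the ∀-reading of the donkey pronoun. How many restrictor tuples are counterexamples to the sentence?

"it" takes "a textbook" as antecedent — a donkey pronoun bound across the clause boundary.
Strong reading: for every (s,t) with borrowed(s,t), returned(s,t).
Restrictor pairs: (s1,t3) ✗  (s1,t4) ✓  (s1,t6) ✗  (s2,t1) ✓  (s2,t2) ✓  (s2,t5) ✓  (s3,t3) ✗  (s3,t4) ✗  (s3,t6) ✗  (s4,t2) ✗  (s4,t6) ✓  (s5,t1) ✓  (s5,t2) ✓  (s5,t4) ✓
Counterexamples (restrictor pairs failing the scope): 6.

6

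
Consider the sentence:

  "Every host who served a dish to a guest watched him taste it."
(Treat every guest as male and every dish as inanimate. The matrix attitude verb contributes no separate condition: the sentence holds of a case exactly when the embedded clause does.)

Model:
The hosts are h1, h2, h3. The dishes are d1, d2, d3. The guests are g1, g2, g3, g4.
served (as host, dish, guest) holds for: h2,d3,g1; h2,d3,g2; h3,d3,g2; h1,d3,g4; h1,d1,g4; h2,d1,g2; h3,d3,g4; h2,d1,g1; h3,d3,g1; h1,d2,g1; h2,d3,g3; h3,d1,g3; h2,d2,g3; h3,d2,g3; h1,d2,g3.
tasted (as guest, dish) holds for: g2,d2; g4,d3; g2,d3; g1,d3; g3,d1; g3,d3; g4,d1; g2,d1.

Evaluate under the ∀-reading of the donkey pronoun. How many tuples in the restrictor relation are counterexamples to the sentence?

5

"him" takes "a guest" as antecedent and "it" takes "a dish"; both are donkey pronouns co-varying with the restrictor.
Strong reading: for every (h,d,g) with served(h,d,g), tasted(g,d).
Restrictor triples: (h1,d1,g4)→tasted(g4,d1) ✓  (h1,d2,g1)→tasted(g1,d2) ✗  (h1,d2,g3)→tasted(g3,d2) ✗  (h1,d3,g4)→tasted(g4,d3) ✓  (h2,d1,g1)→tasted(g1,d1) ✗  (h2,d1,g2)→tasted(g2,d1) ✓  (h2,d2,g3)→tasted(g3,d2) ✗  (h2,d3,g1)→tasted(g1,d3) ✓  (h2,d3,g2)→tasted(g2,d3) ✓  (h2,d3,g3)→tasted(g3,d3) ✓  (h3,d1,g3)→tasted(g3,d1) ✓  (h3,d2,g3)→tasted(g3,d2) ✗  (h3,d3,g1)→tasted(g1,d3) ✓  (h3,d3,g2)→tasted(g2,d3) ✓  (h3,d3,g4)→tasted(g4,d3) ✓
Counterexamples (restrictor triples failing the scope): 5.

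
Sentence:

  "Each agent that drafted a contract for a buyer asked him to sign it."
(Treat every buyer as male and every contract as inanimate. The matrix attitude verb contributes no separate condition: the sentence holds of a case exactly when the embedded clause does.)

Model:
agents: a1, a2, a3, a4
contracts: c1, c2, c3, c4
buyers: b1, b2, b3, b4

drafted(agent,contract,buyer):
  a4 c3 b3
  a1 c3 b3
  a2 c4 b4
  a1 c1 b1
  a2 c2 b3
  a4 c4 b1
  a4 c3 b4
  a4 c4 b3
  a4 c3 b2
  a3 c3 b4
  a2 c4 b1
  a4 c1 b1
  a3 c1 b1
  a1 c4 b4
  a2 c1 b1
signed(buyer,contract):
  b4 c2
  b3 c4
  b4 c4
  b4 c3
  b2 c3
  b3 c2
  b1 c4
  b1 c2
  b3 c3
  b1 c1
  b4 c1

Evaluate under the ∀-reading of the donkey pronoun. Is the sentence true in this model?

True

"him" takes "a buyer" as antecedent and "it" takes "a contract"; both are donkey pronouns co-varying with the restrictor.
Strong reading: for every (a,c,b) with drafted(a,c,b), signed(b,c).
Restrictor triples: (a1,c1,b1)→signed(b1,c1) ✓  (a1,c3,b3)→signed(b3,c3) ✓  (a1,c4,b4)→signed(b4,c4) ✓  (a2,c1,b1)→signed(b1,c1) ✓  (a2,c2,b3)→signed(b3,c2) ✓  (a2,c4,b1)→signed(b1,c4) ✓  (a2,c4,b4)→signed(b4,c4) ✓  (a3,c1,b1)→signed(b1,c1) ✓  (a3,c3,b4)→signed(b4,c3) ✓  (a4,c1,b1)→signed(b1,c1) ✓  (a4,c3,b2)→signed(b2,c3) ✓  (a4,c3,b3)→signed(b3,c3) ✓  (a4,c3,b4)→signed(b4,c3) ✓  (a4,c4,b1)→signed(b1,c4) ✓  (a4,c4,b3)→signed(b3,c4) ✓
Every restrictor triple satisfies the scope.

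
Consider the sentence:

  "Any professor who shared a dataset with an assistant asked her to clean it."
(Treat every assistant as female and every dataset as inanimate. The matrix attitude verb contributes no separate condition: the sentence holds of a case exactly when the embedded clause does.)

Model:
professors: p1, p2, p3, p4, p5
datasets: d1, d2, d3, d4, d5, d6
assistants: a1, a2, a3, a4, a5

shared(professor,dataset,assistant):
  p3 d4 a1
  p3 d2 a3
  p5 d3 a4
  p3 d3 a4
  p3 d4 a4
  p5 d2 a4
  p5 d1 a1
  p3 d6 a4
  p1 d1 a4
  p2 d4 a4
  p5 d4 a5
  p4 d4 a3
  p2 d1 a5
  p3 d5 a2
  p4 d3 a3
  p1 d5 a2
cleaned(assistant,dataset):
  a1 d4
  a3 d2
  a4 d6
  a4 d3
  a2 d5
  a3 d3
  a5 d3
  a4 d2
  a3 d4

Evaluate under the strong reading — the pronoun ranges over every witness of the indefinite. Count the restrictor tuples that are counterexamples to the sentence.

6

"her" takes "an assistant" as antecedent and "it" takes "a dataset"; both are donkey pronouns co-varying with the restrictor.
Strong reading: for every (p,d,a) with shared(p,d,a), cleaned(a,d).
Restrictor triples: (p1,d1,a4)→cleaned(a4,d1) ✗  (p1,d5,a2)→cleaned(a2,d5) ✓  (p2,d1,a5)→cleaned(a5,d1) ✗  (p2,d4,a4)→cleaned(a4,d4) ✗  (p3,d2,a3)→cleaned(a3,d2) ✓  (p3,d3,a4)→cleaned(a4,d3) ✓  (p3,d4,a1)→cleaned(a1,d4) ✓  (p3,d4,a4)→cleaned(a4,d4) ✗  (p3,d5,a2)→cleaned(a2,d5) ✓  (p3,d6,a4)→cleaned(a4,d6) ✓  (p4,d3,a3)→cleaned(a3,d3) ✓  (p4,d4,a3)→cleaned(a3,d4) ✓  (p5,d1,a1)→cleaned(a1,d1) ✗  (p5,d2,a4)→cleaned(a4,d2) ✓  (p5,d3,a4)→cleaned(a4,d3) ✓  (p5,d4,a5)→cleaned(a5,d4) ✗
Counterexamples (restrictor triples failing the scope): 6.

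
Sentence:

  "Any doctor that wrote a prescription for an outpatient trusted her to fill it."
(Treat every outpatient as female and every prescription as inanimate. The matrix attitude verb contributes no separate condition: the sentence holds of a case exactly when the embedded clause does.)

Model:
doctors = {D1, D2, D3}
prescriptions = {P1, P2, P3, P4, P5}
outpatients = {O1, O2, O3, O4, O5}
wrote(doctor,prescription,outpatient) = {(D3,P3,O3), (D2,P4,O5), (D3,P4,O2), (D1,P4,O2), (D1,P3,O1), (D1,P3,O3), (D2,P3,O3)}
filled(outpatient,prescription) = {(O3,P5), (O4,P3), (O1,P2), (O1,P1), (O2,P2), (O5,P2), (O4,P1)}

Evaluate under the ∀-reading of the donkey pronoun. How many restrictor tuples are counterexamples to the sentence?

"her" takes "an outpatient" as antecedent and "it" takes "a prescription"; both are donkey pronouns co-varying with the restrictor.
Strong reading: for every (d,p,o) with wrote(d,p,o), filled(o,p).
Restrictor triples: (D1,P3,O1)→filled(O1,P3) ✗  (D1,P3,O3)→filled(O3,P3) ✗  (D1,P4,O2)→filled(O2,P4) ✗  (D2,P3,O3)→filled(O3,P3) ✗  (D2,P4,O5)→filled(O5,P4) ✗  (D3,P3,O3)→filled(O3,P3) ✗  (D3,P4,O2)→filled(O2,P4) ✗
Counterexamples (restrictor triples failing the scope): 7.

7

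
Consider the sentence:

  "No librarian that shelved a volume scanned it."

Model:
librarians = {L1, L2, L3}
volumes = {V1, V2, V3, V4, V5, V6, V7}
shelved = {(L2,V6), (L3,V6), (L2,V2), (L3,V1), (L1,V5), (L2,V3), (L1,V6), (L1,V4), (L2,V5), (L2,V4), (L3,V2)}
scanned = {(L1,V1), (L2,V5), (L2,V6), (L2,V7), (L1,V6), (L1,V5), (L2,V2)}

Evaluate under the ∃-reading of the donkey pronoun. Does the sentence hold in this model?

False

"it" takes "a volume" as antecedent — a donkey pronoun bound across the clause boundary.
Truth condition: for no (l,v) with shelved(l,v) does scanned(l,v) hold.
Restrictor pairs — does the scope hold? (L1,V4):fails  (L1,V5):holds  (L1,V6):holds  (L2,V2):holds  (L2,V3):fails  (L2,V4):fails  (L2,V5):holds  (L2,V6):holds  (L3,V1):fails  (L3,V2):fails  (L3,V6):fails
Scope holds for 5 pair(s), so the sentence is false.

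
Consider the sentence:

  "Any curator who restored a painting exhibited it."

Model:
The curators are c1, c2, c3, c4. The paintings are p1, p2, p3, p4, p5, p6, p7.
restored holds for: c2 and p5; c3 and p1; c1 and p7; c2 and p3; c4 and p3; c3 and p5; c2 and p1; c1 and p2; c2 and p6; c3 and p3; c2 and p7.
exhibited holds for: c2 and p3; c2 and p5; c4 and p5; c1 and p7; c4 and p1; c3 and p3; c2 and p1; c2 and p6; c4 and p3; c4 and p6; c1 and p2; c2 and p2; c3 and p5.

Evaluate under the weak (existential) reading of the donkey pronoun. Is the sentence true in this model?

"it" takes "a painting" as antecedent — a donkey pronoun bound across the clause boundary.
Weak reading: every curator c with some restored-painting has at least one restored-painting p such that exhibited(c,p).
Per curator: c1:✓  c2:✓  c3:✓  c4:✓
Every curator in the restrictor has a witness.

True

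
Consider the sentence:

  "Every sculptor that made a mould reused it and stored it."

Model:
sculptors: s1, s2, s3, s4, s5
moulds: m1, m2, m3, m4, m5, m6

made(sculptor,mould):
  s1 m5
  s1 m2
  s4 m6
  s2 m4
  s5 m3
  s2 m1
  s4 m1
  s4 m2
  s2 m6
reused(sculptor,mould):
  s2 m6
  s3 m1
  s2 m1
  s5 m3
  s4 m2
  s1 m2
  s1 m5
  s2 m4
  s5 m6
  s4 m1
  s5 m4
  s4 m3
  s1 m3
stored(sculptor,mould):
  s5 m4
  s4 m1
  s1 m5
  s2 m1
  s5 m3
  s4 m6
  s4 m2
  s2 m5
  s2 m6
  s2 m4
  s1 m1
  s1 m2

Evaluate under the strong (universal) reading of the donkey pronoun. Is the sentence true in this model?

False

"it" takes "a mould" as antecedent — a donkey pronoun bound across the clause boundary.
Strong reading: for every (s,m) with made(s,m), reused(s,m) ∧ stored(s,m).
Restrictor pairs: (s1,m2) ✓  (s1,m5) ✓  (s2,m1) ✓  (s2,m4) ✓  (s2,m6) ✓  (s4,m1) ✓  (s4,m2) ✓  (s4,m6) ✗  (s5,m3) ✓
Counterexample: (s4,m6) is in made but fails the scope.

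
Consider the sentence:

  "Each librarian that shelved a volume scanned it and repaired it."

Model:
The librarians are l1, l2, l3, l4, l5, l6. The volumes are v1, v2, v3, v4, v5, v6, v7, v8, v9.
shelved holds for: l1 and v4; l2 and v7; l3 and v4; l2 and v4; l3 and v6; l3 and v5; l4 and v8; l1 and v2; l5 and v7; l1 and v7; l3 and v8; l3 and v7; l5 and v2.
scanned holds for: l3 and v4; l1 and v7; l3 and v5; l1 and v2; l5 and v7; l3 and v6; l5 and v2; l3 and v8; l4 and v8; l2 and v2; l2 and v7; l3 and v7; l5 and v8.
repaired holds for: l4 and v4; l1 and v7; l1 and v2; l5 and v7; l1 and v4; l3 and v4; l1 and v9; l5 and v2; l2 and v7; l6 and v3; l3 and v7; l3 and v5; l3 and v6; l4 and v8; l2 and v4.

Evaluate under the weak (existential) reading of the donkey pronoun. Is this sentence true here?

True

"it" takes "a volume" as antecedent — a donkey pronoun bound across the clause boundary.
Weak reading: every librarian l with some shelved-volume has at least one shelved-volume v such that scanned(l,v) ∧ repaired(l,v).
Per librarian: l1:✓  l2:✓  l3:✓  l4:✓  l5:✓
Every librarian in the restrictor has a witness.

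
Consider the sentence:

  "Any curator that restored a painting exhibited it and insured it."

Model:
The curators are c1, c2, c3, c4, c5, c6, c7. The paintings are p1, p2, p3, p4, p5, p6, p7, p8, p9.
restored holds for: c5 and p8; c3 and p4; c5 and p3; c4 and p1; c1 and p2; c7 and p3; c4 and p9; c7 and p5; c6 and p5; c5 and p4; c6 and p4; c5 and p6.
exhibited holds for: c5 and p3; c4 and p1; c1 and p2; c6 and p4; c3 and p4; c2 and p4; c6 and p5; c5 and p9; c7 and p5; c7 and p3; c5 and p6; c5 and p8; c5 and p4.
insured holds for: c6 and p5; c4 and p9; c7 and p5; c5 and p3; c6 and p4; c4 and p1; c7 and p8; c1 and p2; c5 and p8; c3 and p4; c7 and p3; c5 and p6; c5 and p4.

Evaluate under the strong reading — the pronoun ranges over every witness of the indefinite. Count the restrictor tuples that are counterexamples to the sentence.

1

"it" takes "a painting" as antecedent — a donkey pronoun bound across the clause boundary.
Strong reading: for every (c,p) with restored(c,p), exhibited(c,p) ∧ insured(c,p).
Restrictor pairs: (c1,p2) ✓  (c3,p4) ✓  (c4,p1) ✓  (c4,p9) ✗  (c5,p3) ✓  (c5,p4) ✓  (c5,p6) ✓  (c5,p8) ✓  (c6,p4) ✓  (c6,p5) ✓  (c7,p3) ✓  (c7,p5) ✓
Counterexamples (restrictor pairs failing the scope): 1.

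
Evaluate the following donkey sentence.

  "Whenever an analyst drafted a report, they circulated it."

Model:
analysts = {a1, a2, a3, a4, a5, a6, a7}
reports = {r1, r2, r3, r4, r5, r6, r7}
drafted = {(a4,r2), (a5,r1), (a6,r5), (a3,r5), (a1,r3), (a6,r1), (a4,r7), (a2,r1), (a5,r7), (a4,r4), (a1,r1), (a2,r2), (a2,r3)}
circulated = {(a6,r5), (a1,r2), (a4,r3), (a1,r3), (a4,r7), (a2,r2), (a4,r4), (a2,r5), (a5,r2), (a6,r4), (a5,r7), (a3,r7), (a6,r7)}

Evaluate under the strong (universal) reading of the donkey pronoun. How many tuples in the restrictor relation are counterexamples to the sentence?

"it" takes "a report" as antecedent — a donkey pronoun bound across the clause boundary.
Strong reading: for every (a,r) with drafted(a,r), circulated(a,r).
Restrictor pairs: (a1,r1) ✗  (a1,r3) ✓  (a2,r1) ✗  (a2,r2) ✓  (a2,r3) ✗  (a3,r5) ✗  (a4,r2) ✗  (a4,r4) ✓  (a4,r7) ✓  (a5,r1) ✗  (a5,r7) ✓  (a6,r1) ✗  (a6,r5) ✓
Counterexamples (restrictor pairs failing the scope): 7.

7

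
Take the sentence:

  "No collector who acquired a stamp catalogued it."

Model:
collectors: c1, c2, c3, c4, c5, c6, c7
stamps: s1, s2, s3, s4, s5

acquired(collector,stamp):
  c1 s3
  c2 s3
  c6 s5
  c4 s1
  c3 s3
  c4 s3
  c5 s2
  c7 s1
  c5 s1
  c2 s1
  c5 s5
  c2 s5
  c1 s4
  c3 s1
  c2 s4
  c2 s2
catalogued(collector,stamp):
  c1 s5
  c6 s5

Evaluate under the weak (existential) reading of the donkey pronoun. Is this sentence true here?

False

"it" takes "a stamp" as antecedent — a donkey pronoun bound across the clause boundary.
Truth condition: for no (c,s) with acquired(c,s) does catalogued(c,s) hold.
Restrictor pairs — does the scope hold? (c1,s3):fails  (c1,s4):fails  (c2,s1):fails  (c2,s2):fails  (c2,s3):fails  (c2,s4):fails  (c2,s5):fails  (c3,s1):fails  (c3,s3):fails  (c4,s1):fails  (c4,s3):fails  (c5,s1):fails  (c5,s2):fails  (c5,s5):fails  (c6,s5):holds  (c7,s1):fails
Scope holds for 1 pair(s), so the sentence is false.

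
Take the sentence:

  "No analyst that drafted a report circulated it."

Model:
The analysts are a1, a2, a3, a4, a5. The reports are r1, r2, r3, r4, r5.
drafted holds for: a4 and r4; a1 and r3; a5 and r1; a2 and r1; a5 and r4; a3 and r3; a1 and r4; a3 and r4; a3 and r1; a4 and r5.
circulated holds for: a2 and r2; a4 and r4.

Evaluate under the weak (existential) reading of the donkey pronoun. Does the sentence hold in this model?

"it" takes "a report" as antecedent — a donkey pronoun bound across the clause boundary.
Truth condition: for no (a,r) with drafted(a,r) does circulated(a,r) hold.
Restrictor pairs — does the scope hold? (a1,r3):fails  (a1,r4):fails  (a2,r1):fails  (a3,r1):fails  (a3,r3):fails  (a3,r4):fails  (a4,r4):holds  (a4,r5):fails  (a5,r1):fails  (a5,r4):fails
Scope holds for 1 pair(s), so the sentence is false.

False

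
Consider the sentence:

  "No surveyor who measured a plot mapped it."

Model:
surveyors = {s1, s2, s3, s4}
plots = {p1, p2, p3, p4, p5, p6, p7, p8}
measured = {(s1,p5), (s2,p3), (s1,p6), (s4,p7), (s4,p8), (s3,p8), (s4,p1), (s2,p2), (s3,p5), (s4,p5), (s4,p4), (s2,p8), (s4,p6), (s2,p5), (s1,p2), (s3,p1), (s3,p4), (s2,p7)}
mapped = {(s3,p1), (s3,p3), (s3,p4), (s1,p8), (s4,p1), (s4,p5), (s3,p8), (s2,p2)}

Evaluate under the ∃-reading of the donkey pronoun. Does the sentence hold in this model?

"it" takes "a plot" as antecedent — a donkey pronoun bound across the clause boundary.
Truth condition: for no (s,p) with measured(s,p) does mapped(s,p) hold.
Restrictor pairs — does the scope hold? (s1,p2):fails  (s1,p5):fails  (s1,p6):fails  (s2,p2):holds  (s2,p3):fails  (s2,p5):fails  (s2,p7):fails  (s2,p8):fails  (s3,p1):holds  (s3,p4):holds  (s3,p5):fails  (s3,p8):holds  (s4,p1):holds  (s4,p4):fails  (s4,p5):holds  (s4,p6):fails  (s4,p7):fails  (s4,p8):fails
Scope holds for 6 pair(s), so the sentence is false.

False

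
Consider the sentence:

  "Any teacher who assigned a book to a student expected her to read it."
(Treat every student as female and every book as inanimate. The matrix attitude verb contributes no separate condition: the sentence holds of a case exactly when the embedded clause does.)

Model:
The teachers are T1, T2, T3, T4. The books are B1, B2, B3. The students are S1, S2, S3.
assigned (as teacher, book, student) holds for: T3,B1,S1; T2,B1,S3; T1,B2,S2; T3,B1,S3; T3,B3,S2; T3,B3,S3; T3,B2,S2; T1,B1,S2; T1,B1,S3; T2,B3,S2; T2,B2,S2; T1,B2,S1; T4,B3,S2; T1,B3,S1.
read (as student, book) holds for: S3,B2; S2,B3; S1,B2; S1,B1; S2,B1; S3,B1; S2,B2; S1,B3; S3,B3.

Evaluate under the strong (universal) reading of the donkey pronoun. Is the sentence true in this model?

True

"her" takes "a student" as antecedent and "it" takes "a book"; both are donkey pronouns co-varying with the restrictor.
Strong reading: for every (t,b,s) with assigned(t,b,s), read(s,b).
Restrictor triples: (T1,B1,S2)→read(S2,B1) ✓  (T1,B1,S3)→read(S3,B1) ✓  (T1,B2,S1)→read(S1,B2) ✓  (T1,B2,S2)→read(S2,B2) ✓  (T1,B3,S1)→read(S1,B3) ✓  (T2,B1,S3)→read(S3,B1) ✓  (T2,B2,S2)→read(S2,B2) ✓  (T2,B3,S2)→read(S2,B3) ✓  (T3,B1,S1)→read(S1,B1) ✓  (T3,B1,S3)→read(S3,B1) ✓  (T3,B2,S2)→read(S2,B2) ✓  (T3,B3,S2)→read(S2,B3) ✓  (T3,B3,S3)→read(S3,B3) ✓  (T4,B3,S2)→read(S2,B3) ✓
Every restrictor triple satisfies the scope.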